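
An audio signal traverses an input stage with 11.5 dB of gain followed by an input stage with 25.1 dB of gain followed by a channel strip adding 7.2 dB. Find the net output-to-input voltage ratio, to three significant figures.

155

Net gain = 11.5 + 25.1 + 7.2 = 43.8 dB.
Voltage ratio = 10^(43.8/20) = 155.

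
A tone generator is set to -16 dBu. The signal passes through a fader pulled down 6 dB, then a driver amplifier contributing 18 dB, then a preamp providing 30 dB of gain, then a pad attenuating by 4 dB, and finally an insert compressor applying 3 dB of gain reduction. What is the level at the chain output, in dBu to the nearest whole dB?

+19 dBu

In dB, series stages simply add:
-16 − 6 + 18 + 30 − 4 − 3 = +19 dBu.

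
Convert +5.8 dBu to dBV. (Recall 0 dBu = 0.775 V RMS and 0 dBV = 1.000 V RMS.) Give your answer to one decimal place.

+3.6 dBV

The offset between the scales is 20·log₁₀(0.775/1.000) = −2.214 dB.
So dBV = +5.8 − 2.214 = +3.6 dBV.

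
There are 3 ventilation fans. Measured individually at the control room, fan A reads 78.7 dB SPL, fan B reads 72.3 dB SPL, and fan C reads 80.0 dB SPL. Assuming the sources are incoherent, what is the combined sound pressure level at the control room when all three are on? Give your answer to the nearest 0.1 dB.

82.8 dB SPL

Incoherent sources sum as intensities:
L_total = 10·log₁₀(10^(78.7/10) + 10^(72.3/10) + 10^(80.0/10)) = 10·log₁₀(191100000) = 82.8 dB SPL.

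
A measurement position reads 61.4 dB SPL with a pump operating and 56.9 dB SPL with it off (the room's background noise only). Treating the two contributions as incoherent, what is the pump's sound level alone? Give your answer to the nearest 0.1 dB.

59.5 dB SPL

Background correction is a power subtraction:
L_src = 10·log₁₀(10^(61.4/10) − 10^(56.9/10)) = 10·log₁₀(890600) = 59.5 dB SPL.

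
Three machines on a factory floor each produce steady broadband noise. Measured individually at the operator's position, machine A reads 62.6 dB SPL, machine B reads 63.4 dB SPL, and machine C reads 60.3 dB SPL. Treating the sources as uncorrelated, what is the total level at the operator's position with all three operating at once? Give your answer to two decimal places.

Incoherent sources sum as intensities:
L_total = 10·log₁₀(10^(62.6/10) + 10^(63.4/10) + 10^(60.3/10)) = 10·log₁₀(5079000) = 67.06 dB SPL.

67.06 dB SPL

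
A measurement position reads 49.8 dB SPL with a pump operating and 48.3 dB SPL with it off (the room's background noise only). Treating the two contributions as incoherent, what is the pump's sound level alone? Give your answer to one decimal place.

Remove the background by subtracting linear intensities:
L_src = 10·log₁₀(10^(49.8/10) − 10^(48.3/10)) = 10·log₁₀(27890) = 44.5 dB SPL.

44.5 dB SPL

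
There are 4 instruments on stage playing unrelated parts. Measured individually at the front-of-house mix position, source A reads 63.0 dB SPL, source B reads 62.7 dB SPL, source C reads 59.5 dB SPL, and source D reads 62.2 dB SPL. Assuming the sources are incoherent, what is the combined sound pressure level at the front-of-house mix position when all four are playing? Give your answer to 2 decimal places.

Uncorrelated sources add in intensity (power), not in dB.
L_total = 10·log₁₀(10^(63.0/10) + 10^(62.7/10) + 10^(59.5/10) + 10^(62.2/10)) = 10·log₁₀(6408000) = 68.07 dB SPL.

68.07 dB SPL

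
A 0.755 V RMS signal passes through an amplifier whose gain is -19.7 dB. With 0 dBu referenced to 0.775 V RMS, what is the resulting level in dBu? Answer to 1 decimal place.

-19.9 dBu

Input level: 20·log₁₀(0.755/0.775) = -0.23 dBu.
Output: -0.23 − 19.7 = -19.9 dBu.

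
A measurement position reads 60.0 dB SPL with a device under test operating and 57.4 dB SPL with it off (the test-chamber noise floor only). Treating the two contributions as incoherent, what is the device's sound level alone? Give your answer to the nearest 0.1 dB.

56.5 dB SPL

Subtract intensities: L_src = 10·log₁₀(10^(L_total/10) − 10^(L_bg/10)).
L_src = 10·log₁₀(10^(60.0/10) − 10^(57.4/10)) = 10·log₁₀(450500) = 56.5 dB SPL.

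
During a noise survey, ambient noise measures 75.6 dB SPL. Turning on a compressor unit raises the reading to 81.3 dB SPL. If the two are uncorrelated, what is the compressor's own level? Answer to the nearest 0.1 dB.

79.9 dB SPL

Subtract intensities: L_src = 10·log₁₀(10^(L_total/10) − 10^(L_bg/10)).
L_src = 10·log₁₀(10^(81.3/10) − 10^(75.6/10)) = 10·log₁₀(98590000) = 79.9 dB SPL.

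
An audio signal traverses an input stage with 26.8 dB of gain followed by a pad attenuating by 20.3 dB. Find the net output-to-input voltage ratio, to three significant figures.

Net gain = 26.8 + (−20.3) = 6.5 dB.
Voltage ratio = 10^(6.5/20) = 2.11.

2.11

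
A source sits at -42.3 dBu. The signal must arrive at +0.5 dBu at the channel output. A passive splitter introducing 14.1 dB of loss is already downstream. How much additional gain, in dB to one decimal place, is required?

56.9 dB

The required make-up gain is the shortfall in the dB sum.
G = +0.5 − (-42.3) + 14.1 = 56.9 dB.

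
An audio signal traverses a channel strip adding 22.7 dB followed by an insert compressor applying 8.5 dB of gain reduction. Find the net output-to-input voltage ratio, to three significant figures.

5.13

Net gain = 22.7 + (−8.5) = 14.2 dB.
Voltage ratio = 10^(14.2/20) = 5.13.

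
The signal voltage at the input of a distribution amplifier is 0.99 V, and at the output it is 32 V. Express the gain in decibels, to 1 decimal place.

30.2 dB

Voltage ratio → dB uses the 20·log₁₀ form:
20·log₁₀(32/0.99) = 20·log₁₀(32.32) = 30.2 dB.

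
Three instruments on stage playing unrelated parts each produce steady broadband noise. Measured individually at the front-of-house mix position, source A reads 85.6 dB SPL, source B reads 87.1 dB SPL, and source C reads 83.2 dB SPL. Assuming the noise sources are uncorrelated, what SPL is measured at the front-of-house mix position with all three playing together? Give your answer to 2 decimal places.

90.35 dB SPL

Incoherent sources sum as intensities:
L_total = 10·log₁₀(10^(85.6/10) + 10^(87.1/10) + 10^(83.2/10)) = 10·log₁₀(1085000000) = 90.35 dB SPL.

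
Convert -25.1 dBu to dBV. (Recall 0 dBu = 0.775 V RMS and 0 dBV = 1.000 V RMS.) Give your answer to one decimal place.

-27.3 dBV

The offset between the scales is 20·log₁₀(0.775/1.000) = −2.214 dB.
So dBV = -25.1 − 2.214 = -27.3 dBV.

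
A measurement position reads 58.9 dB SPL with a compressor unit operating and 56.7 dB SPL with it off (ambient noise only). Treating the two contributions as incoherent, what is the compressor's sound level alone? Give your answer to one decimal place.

54.9 dB SPL

Remove the background by subtracting linear intensities:
L_src = 10·log₁₀(10^(58.9/10) − 10^(56.7/10)) = 10·log₁₀(308500) = 54.9 dB SPL.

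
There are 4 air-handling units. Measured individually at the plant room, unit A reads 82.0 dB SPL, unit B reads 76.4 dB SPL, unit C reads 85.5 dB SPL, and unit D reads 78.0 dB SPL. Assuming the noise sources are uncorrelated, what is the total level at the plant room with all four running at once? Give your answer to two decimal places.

Uncorrelated sources add in intensity (power), not in dB.
L_total = 10·log₁₀(10^(82.0/10) + 10^(76.4/10) + 10^(85.5/10) + 10^(78.0/10)) = 10·log₁₀(620100000) = 87.92 dB SPL.

87.92 dB SPL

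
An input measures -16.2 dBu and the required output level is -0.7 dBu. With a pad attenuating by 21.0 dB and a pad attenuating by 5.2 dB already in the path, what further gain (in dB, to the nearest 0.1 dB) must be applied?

The required make-up gain is the shortfall in the dB sum.
G = -0.7 − (-16.2) + 21.0 + 5.2 = 41.7 dB.

41.7 dB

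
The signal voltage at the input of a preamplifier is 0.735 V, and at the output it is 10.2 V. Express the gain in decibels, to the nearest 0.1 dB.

Voltage is an amplitude quantity, so gain = 20·log₁₀(V_out/V_in).
20·log₁₀(10.2/0.735) = 20·log₁₀(13.88) = 22.8 dB.

22.8 dB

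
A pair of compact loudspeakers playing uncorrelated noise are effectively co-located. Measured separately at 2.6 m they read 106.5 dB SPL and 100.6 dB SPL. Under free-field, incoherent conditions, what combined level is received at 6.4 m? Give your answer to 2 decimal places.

Combined at 2.6 m: 10·log₁₀(10^(106.5/10)+10^(100.6/10)) = 107.493 dB SPL.
Then apply −20·log₁₀(6.4/2.6) = -7.824 dB → 99.67 dB SPL.

99.67 dB SPL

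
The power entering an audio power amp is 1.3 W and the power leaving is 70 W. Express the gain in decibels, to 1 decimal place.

Power ratio → dB uses the 10·log₁₀ form:
10·log₁₀(70/1.3) = 10·log₁₀(53.85) = 17.3 dB.

17.3 dB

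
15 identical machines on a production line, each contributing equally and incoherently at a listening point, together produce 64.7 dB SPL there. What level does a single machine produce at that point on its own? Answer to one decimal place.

52.9 dB SPL

15 equal incoherent sources add 10·log₁₀(15) = 11.76 dB over one source.
L_one = 64.7 − 11.76 = 52.9 dB SPL.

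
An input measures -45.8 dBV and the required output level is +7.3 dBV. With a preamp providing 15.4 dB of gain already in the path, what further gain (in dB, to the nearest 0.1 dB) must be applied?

The required make-up gain is the shortfall in the dB sum.
G = +7.3 − (-45.8) − 15.4 = 37.7 dB.

37.7 dB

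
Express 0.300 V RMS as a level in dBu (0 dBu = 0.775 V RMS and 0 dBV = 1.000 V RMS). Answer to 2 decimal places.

dBu = 20·log₁₀(V / 0.775 V).
20·log₁₀(0.300/0.775) = -8.24 dBu.

-8.24 dBu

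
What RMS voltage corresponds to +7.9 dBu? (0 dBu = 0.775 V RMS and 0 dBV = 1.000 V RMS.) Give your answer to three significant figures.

1.92 V

V = 0.775 V × 10^(+7.9/20).
= 0.775 × 2.483 = 1.92 V.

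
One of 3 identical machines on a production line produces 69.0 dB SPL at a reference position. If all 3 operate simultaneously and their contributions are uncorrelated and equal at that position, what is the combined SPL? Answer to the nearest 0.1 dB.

3 equal incoherent sources raise the level by 10·log₁₀(3) = 4.77 dB.
L_total = 69.0 + 4.77 = 73.8 dB SPL.

73.8 dB SPL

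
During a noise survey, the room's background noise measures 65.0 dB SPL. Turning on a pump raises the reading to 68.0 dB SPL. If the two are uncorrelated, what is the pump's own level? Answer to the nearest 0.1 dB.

65.0 dB SPL

Background correction is a power subtraction:
L_src = 10·log₁₀(10^(68.0/10) − 10^(65.0/10)) = 10·log₁₀(3147000) = 65.0 dB SPL.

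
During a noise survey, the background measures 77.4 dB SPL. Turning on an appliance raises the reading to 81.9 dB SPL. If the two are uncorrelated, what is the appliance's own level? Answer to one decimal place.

Background correction is a power subtraction:
L_src = 10·log₁₀(10^(81.9/10) − 10^(77.4/10)) = 10·log₁₀(99930000) = 80.0 dB SPL.

80.0 dB SPL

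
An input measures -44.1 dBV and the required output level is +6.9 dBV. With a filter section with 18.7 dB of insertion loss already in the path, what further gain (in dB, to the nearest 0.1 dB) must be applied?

69.7 dB

The required make-up gain is the shortfall in the dB sum.
G = +6.9 − (-44.1) + 18.7 = 69.7 dB.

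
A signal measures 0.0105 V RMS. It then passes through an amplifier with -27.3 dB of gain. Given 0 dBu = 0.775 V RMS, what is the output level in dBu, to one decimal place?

Input level: 20·log₁₀(0.0105/0.775) = -37.36 dBu.
Output: -37.36 − 27.3 = -64.7 dBu.

-64.7 dBu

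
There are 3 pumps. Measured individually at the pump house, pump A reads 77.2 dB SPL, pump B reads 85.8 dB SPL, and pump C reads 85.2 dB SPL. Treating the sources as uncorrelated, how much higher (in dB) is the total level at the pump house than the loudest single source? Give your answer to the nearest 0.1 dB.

Uncorrelated sources add in intensity (power), not in dB.
L_total = 10·log₁₀(10^(77.2/10) + 10^(85.8/10) + 10^(85.2/10)) = 88.83 dB SPL.
Excess over the loudest (85.8 dB): 88.83 − 85.8 = 3.0 dB.

3.0 dB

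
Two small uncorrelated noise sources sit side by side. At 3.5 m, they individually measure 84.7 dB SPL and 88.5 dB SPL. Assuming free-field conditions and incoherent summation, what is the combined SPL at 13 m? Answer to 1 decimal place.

78.6 dB SPL

Combined at 3.5 m: 10·log₁₀(10^(84.7/10)+10^(88.5/10)) = 90.01 dB SPL.
Then apply −20·log₁₀(13/3.5) = -11.40 dB → 78.6 dB SPL.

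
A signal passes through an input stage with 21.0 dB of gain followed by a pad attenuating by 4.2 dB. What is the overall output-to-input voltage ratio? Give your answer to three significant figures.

Net gain = 21.0 + (−4.2) = 16.8 dB.
Voltage ratio = 10^(16.8/20) = 6.92.

6.92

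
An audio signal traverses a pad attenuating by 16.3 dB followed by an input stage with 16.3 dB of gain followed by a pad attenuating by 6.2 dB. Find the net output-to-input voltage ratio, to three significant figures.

0.490

Net gain = (−16.3) + 16.3 + (−6.2) = -6.2 dB.
Voltage ratio = 10^(-6.2/20) = 0.490.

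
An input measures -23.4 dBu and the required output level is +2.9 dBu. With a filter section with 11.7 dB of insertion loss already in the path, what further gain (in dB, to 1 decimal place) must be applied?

The required make-up gain is the shortfall in the dB sum.
G = +2.9 − (-23.4) + 11.7 = 38.0 dB.

38.0 dB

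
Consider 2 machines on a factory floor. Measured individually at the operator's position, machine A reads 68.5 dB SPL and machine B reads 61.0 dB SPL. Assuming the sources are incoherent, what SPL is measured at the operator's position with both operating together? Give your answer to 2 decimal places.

69.21 dB SPL

Uncorrelated sources add in intensity (power), not in dB.
L_total = 10·log₁₀(10^(68.5/10) + 10^(61.0/10)) = 10·log₁₀(8338000) = 69.21 dB SPL.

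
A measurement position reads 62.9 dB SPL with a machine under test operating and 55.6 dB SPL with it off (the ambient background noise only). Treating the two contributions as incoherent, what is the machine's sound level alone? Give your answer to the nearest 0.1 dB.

Background correction is a power subtraction:
L_src = 10·log₁₀(10^(62.9/10) − 10^(55.6/10)) = 10·log₁₀(1587000) = 62.0 dB SPL.

62.0 dB SPL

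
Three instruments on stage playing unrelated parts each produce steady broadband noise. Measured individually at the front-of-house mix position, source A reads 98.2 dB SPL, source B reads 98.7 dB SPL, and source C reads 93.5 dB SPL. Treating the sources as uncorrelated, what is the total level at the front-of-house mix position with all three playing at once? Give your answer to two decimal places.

102.11 dB SPL

Add the sources as powers (linear), then convert back to dB:
L_total = 10·log₁₀(10^(98.2/10) + 10^(98.7/10) + 10^(93.5/10)) = 10·log₁₀(16259000000) = 102.11 dB SPL.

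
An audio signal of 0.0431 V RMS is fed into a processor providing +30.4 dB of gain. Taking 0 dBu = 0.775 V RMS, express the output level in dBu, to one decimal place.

+5.3 dBu

Input level: 20·log₁₀(0.0431/0.775) = -25.10 dBu.
Output: -25.10 + 30.4 = +5.3 dBu.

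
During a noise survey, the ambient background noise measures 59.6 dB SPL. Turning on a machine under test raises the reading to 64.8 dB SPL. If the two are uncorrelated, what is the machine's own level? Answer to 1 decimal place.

Remove the background by subtracting linear intensities:
L_src = 10·log₁₀(10^(64.8/10) − 10^(59.6/10)) = 10·log₁₀(2108000) = 63.2 dB SPL.

63.2 dB SPL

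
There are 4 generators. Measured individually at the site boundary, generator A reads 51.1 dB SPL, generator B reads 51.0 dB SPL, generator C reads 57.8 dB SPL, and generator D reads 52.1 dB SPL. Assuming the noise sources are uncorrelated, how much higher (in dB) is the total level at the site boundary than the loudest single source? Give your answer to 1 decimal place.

2.3 dB

Incoherent sources sum as intensities:
L_total = 10·log₁₀(10^(51.1/10) + 10^(51.0/10) + 10^(57.8/10) + 10^(52.1/10)) = 60.08 dB SPL.
Excess over the loudest (57.8 dB): 60.08 − 57.8 = 2.3 dB.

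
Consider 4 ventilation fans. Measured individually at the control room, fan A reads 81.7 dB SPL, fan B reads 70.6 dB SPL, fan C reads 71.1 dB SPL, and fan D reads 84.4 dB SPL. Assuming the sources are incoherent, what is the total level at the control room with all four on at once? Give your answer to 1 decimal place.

Uncorrelated sources add in intensity (power), not in dB.
L_total = 10·log₁₀(10^(81.7/10) + 10^(70.6/10) + 10^(71.1/10) + 10^(84.4/10)) = 10·log₁₀(447700000) = 86.5 dB SPL.

86.5 dB SPL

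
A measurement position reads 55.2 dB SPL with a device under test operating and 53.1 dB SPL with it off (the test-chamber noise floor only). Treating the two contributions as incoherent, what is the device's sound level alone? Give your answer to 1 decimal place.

Subtract intensities: L_src = 10·log₁₀(10^(L_total/10) − 10^(L_bg/10)).
L_src = 10·log₁₀(10^(55.2/10) − 10^(53.1/10)) = 10·log₁₀(127000) = 51.0 dB SPL.

51.0 dB SPL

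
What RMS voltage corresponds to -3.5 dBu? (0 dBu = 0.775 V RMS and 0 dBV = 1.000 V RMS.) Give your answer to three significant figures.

V = 0.775 V × 10^(-3.5/20).
= 0.775 × 0.6683 = 0.518 V.

0.518 V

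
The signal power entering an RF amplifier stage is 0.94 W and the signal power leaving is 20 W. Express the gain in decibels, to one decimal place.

Power ratio → dB uses the 10·log₁₀ form:
10·log₁₀(20/0.94) = 10·log₁₀(21.28) = 13.3 dB.

13.3 dB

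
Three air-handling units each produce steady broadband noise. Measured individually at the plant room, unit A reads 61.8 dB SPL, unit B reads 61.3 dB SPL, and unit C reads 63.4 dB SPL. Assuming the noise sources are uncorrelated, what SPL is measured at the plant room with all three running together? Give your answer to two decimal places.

67.03 dB SPL

Add the sources as powers (linear), then convert back to dB:
L_total = 10·log₁₀(10^(61.8/10) + 10^(61.3/10) + 10^(63.4/10)) = 10·log₁₀(5050000) = 67.03 dB SPL.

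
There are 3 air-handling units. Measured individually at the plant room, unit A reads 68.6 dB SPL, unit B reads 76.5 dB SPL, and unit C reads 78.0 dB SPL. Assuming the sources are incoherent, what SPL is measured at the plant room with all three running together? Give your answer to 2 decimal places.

80.61 dB SPL

Add the sources as powers (linear), then convert back to dB:
L_total = 10·log₁₀(10^(68.6/10) + 10^(76.5/10) + 10^(78.0/10)) = 10·log₁₀(115000000) = 80.61 dB SPL.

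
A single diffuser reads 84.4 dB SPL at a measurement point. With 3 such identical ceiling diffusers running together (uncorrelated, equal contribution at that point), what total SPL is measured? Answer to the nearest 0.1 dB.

3 equal incoherent sources raise the level by 10·log₁₀(3) = 4.77 dB.
L_total = 84.4 + 4.77 = 89.2 dB SPL.

89.2 dB SPL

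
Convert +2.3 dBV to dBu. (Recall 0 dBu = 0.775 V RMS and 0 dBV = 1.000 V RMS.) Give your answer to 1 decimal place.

The offset between the scales is 20·log₁₀(0.775/1.000) = −2.214 dB.
So dBu = +2.3 + 2.214 = +4.5 dBu.

+4.5 dBu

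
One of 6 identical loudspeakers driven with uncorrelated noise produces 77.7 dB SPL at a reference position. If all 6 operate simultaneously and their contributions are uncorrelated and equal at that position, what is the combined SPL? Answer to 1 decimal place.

85.5 dB SPL

6 equal incoherent sources raise the level by 10·log₁₀(6) = 7.78 dB.
L_total = 77.7 + 7.78 = 85.5 dB SPL.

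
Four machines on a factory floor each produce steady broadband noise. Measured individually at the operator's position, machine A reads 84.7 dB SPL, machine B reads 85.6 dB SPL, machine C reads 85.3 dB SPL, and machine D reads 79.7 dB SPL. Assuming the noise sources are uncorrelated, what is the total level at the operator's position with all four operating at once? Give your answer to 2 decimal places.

Incoherent sources sum as intensities:
L_total = 10·log₁₀(10^(84.7/10) + 10^(85.6/10) + 10^(85.3/10) + 10^(79.7/10)) = 10·log₁₀(1090000000) = 90.38 dB SPL.

90.38 dB SPL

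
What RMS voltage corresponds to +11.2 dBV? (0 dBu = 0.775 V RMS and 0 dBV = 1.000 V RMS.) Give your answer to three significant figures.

V = 1.000 V × 10^(+11.2/20).
= 1.000 × 3.631 = 3.63 V.

3.63 V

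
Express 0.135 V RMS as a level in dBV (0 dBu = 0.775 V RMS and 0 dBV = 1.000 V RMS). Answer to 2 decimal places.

-17.39 dBV

dBV = 20·log₁₀(V / 1.000 V).
20·log₁₀(0.135/1.000) = -17.39 dBV.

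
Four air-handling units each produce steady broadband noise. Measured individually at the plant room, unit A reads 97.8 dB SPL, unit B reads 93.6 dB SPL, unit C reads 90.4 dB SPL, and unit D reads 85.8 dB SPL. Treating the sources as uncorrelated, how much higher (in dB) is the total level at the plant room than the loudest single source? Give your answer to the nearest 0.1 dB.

2.1 dB

Uncorrelated sources add in intensity (power), not in dB.
L_total = 10·log₁₀(10^(97.8/10) + 10^(93.6/10) + 10^(90.4/10) + 10^(85.8/10)) = 99.91 dB SPL.
Excess over the loudest (97.8 dB): 99.91 − 97.8 = 2.1 dB.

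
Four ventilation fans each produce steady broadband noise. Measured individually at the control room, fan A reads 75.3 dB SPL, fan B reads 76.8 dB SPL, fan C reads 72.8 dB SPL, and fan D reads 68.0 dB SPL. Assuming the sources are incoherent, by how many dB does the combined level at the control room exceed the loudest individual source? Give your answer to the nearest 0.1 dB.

Uncorrelated sources add in intensity (power), not in dB.
L_total = 10·log₁₀(10^(75.3/10) + 10^(76.8/10) + 10^(72.8/10) + 10^(68.0/10)) = 80.30 dB SPL.
Excess over the loudest (76.8 dB): 80.30 − 76.8 = 3.5 dB.

3.5 dB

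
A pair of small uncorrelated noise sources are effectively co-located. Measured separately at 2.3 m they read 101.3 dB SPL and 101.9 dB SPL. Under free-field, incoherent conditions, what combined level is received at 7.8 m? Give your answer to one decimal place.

Combined at 2.3 m: 10·log₁₀(10^(101.3/10)+10^(101.9/10)) = 104.62 dB SPL.
Then apply −20·log₁₀(7.8/2.3) = -10.61 dB → 94.0 dB SPL.

94.0 dB SPL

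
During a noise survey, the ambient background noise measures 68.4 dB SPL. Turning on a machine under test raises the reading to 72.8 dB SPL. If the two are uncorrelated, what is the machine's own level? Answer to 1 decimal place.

70.8 dB SPL

Background correction is a power subtraction:
L_src = 10·log₁₀(10^(72.8/10) − 10^(68.4/10)) = 10·log₁₀(12140000) = 70.8 dB SPL.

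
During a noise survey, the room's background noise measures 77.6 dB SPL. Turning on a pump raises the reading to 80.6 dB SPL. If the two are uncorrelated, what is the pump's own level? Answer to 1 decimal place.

77.6 dB SPL

Background correction is a power subtraction:
L_src = 10·log₁₀(10^(80.6/10) − 10^(77.6/10)) = 10·log₁₀(57270000) = 77.6 dB SPL.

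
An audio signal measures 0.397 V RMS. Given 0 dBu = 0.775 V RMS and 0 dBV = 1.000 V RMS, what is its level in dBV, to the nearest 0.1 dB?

dBV = 20·log₁₀(V / 1.000 V).
20·log₁₀(0.397/1.000) = -8.0 dBV.

-8.0 dBV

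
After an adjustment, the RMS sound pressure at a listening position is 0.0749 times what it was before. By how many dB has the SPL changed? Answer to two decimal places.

-22.51 dB

SPL change from a pressure ratio uses the 20·log₁₀ form:
20·log₁₀(0.0749) = -22.51 dB.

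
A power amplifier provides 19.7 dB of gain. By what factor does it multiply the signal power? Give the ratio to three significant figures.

Power ratio = 10^(dB/10).
10^(19.7/10) = 10^(1.970) = 93.3.

93.3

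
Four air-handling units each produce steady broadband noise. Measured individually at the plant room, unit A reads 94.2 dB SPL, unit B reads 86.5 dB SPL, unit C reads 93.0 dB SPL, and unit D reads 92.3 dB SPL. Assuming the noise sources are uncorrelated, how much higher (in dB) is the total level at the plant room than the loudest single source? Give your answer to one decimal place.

4.1 dB

Add the sources as powers (linear), then convert back to dB:
L_total = 10·log₁₀(10^(94.2/10) + 10^(86.5/10) + 10^(93.0/10) + 10^(92.3/10)) = 98.31 dB SPL.
Excess over the loudest (94.2 dB): 98.31 − 94.2 = 4.1 dB.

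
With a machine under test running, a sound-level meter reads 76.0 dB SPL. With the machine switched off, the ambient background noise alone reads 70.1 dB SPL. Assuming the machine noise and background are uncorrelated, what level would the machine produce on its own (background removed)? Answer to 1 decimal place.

Remove the background by subtracting linear intensities:
L_src = 10·log₁₀(10^(76.0/10) − 10^(70.1/10)) = 10·log₁₀(29580000) = 74.7 dB SPL.

74.7 dB SPL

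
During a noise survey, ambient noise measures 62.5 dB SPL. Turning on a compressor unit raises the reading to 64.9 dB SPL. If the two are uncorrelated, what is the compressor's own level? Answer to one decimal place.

Subtract intensities: L_src = 10·log₁₀(10^(L_total/10) − 10^(L_bg/10)).
L_src = 10·log₁₀(10^(64.9/10) − 10^(62.5/10)) = 10·log₁₀(1312000) = 61.2 dB SPL.

61.2 dB SPL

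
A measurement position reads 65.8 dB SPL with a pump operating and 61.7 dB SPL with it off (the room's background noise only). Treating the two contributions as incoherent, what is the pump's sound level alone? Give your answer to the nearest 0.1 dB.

Remove the background by subtracting linear intensities:
L_src = 10·log₁₀(10^(65.8/10) − 10^(61.7/10)) = 10·log₁₀(2323000) = 63.7 dB SPL.

63.7 dB SPL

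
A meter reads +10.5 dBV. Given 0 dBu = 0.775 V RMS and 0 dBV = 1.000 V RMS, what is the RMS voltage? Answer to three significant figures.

3.35 V

V = 1.000 V × 10^(+10.5/20).
= 1.000 × 3.350 = 3.35 V.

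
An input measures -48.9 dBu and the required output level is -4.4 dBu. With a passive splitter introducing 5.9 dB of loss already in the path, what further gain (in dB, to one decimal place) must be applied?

50.4 dB

The required make-up gain is the shortfall in the dB sum.
G = -4.4 − (-48.9) + 5.9 = 50.4 dB.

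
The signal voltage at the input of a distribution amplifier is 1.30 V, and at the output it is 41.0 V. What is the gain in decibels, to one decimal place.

30.0 dB

Voltage ratio → dB uses the 20·log₁₀ form:
20·log₁₀(41.0/1.30) = 20·log₁₀(31.54) = 30.0 dB.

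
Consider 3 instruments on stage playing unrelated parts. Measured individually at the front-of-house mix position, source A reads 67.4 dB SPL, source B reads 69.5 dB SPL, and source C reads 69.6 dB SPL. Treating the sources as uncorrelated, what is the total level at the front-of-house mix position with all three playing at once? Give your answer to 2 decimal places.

Uncorrelated sources add in intensity (power), not in dB.
L_total = 10·log₁₀(10^(67.4/10) + 10^(69.5/10) + 10^(69.6/10)) = 10·log₁₀(23530000) = 73.72 dB SPL.

73.72 dB SPL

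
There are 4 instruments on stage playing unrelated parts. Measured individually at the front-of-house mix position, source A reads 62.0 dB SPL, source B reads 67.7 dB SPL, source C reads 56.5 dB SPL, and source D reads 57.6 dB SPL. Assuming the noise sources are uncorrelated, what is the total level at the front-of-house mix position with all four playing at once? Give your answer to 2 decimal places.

Uncorrelated sources add in intensity (power), not in dB.
L_total = 10·log₁₀(10^(62.0/10) + 10^(67.7/10) + 10^(56.5/10) + 10^(57.6/10)) = 10·log₁₀(8495000) = 69.29 dB SPL.

69.29 dB SPL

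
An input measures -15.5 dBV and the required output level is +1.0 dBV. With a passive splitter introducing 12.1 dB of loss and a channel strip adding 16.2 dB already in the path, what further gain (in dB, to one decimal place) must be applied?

12.4 dB

The required make-up gain is the shortfall in the dB sum.
G = +1.0 − (-15.5) + 12.1 − 16.2 = 12.4 dB.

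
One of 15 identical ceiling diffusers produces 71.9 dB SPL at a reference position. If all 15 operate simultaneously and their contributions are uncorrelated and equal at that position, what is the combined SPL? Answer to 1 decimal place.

15 equal incoherent sources raise the level by 10·log₁₀(15) = 11.76 dB.
L_total = 71.9 + 11.76 = 83.7 dB SPL.

83.7 dB SPL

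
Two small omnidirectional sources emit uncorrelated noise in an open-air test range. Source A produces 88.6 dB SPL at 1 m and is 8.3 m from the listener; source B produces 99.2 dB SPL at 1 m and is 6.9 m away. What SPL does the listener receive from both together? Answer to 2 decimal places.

At the listener: L_A = 88.6 − 20·log₁₀(8.3) = 70.218 dB; L_B = 99.2 − 20·log₁₀(6.9) = 82.423 dB.
Combined: 10·log₁₀(10^(70.218/10)+10^(82.423/10)) = 82.68 dB SPL.

82.68 dB SPL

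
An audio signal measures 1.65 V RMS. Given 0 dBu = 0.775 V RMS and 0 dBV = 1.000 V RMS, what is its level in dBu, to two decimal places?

+6.56 dBu

dBu = 20·log₁₀(V / 0.775 V).
20·log₁₀(1.65/0.775) = +6.56 dBu.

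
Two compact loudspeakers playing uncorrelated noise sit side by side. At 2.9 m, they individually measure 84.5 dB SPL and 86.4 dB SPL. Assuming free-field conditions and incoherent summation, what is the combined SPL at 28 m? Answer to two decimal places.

68.87 dB SPL

Combined at 2.9 m: 10·log₁₀(10^(84.5/10)+10^(86.4/10)) = 88.563 dB SPL.
Then apply −20·log₁₀(28/2.9) = -19.695 dB → 68.87 dB SPL.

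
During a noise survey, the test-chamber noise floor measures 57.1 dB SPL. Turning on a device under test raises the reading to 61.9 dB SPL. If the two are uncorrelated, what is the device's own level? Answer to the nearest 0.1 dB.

60.2 dB SPL

Subtract intensities: L_src = 10·log₁₀(10^(L_total/10) − 10^(L_bg/10)).
L_src = 10·log₁₀(10^(61.9/10) − 10^(57.1/10)) = 10·log₁₀(1036000) = 60.2 dB SPL.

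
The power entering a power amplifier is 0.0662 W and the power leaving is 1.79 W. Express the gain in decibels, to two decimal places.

14.32 dB

Power ratio → dB uses the 10·log₁₀ form:
10·log₁₀(1.79/0.0662) = 10·log₁₀(27.04) = 14.32 dB.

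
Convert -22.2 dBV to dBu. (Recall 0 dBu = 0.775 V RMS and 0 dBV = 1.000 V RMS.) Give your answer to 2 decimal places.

-19.99 dBu

The offset between the scales is 20·log₁₀(0.775/1.000) = −2.214 dB.
So dBu = -22.2 + 2.214 = -19.99 dBu.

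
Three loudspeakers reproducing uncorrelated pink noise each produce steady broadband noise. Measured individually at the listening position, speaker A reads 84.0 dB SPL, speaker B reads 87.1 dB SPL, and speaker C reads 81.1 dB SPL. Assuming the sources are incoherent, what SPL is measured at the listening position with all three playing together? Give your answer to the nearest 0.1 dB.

89.5 dB SPL

Uncorrelated sources add in intensity (power), not in dB.
L_total = 10·log₁₀(10^(84.0/10) + 10^(87.1/10) + 10^(81.1/10)) = 10·log₁₀(892900000) = 89.5 dB SPL.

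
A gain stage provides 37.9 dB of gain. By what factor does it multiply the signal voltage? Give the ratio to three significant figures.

78.5

Voltage ratio = 10^(dB/20).
10^(37.9/20) = 10^(1.895) = 78.5.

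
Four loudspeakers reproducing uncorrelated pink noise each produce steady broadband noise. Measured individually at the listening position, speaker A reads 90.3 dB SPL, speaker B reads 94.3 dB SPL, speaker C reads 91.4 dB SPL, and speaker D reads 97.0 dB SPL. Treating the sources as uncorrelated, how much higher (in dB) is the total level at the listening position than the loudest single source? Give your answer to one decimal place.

Add the sources as powers (linear), then convert back to dB:
L_total = 10·log₁₀(10^(90.3/10) + 10^(94.3/10) + 10^(91.4/10) + 10^(97.0/10)) = 100.07 dB SPL.
Excess over the loudest (97.0 dB): 100.07 − 97.0 = 3.1 dB.

3.1 dB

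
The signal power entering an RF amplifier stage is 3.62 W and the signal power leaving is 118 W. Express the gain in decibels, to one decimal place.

15.1 dB

Power ratio → dB uses the 10·log₁₀ form:
10·log₁₀(118/3.62) = 10·log₁₀(32.60) = 15.1 dB.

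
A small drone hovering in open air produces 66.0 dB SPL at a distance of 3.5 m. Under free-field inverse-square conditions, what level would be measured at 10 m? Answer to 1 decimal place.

56.9 dB SPL

Free-field point source: level drops by 20·log₁₀ of the distance ratio.
ΔL = −20·log₁₀(10/3.5) = -9.12 dB, so L₂ = 66.0 + (-9.12) = 56.9 dB SPL.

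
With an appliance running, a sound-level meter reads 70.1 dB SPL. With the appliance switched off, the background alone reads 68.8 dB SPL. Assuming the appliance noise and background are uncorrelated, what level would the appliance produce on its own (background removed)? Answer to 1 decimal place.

64.2 dB SPL

Background correction is a power subtraction:
L_src = 10·log₁₀(10^(70.1/10) − 10^(68.8/10)) = 10·log₁₀(2647000) = 64.2 dB SPL.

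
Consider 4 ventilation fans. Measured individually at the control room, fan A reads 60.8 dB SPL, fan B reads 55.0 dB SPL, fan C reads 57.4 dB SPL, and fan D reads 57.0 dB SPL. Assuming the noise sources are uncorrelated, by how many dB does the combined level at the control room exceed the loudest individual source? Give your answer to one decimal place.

Incoherent sources sum as intensities:
L_total = 10·log₁₀(10^(60.8/10) + 10^(55.0/10) + 10^(57.4/10) + 10^(57.0/10)) = 64.10 dB SPL.
Excess over the loudest (60.8 dB): 64.10 − 60.8 = 3.3 dB.

3.3 dB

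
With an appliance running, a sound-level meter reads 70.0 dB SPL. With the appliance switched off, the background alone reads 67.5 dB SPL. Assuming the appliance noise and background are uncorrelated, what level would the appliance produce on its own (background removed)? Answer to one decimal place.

Background correction is a power subtraction:
L_src = 10·log₁₀(10^(70.0/10) − 10^(67.5/10)) = 10·log₁₀(4377000) = 66.4 dB SPL.

66.4 dB SPL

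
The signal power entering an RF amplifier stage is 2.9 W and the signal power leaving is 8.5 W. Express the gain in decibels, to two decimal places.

For a power ratio, dB = 10·log₁₀(P₂/P₁).
10·log₁₀(8.5/2.9) = 10·log₁₀(2.931) = 4.67 dB.

4.67 dB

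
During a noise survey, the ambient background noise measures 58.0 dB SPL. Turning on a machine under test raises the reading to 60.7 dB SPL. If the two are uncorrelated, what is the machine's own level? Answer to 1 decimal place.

57.4 dB SPL

Remove the background by subtracting linear intensities:
L_src = 10·log₁₀(10^(60.7/10) − 10^(58.0/10)) = 10·log₁₀(543900) = 57.4 dB SPL.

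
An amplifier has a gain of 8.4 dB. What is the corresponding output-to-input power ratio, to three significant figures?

6.92

Power ratio = 10^(dB/10).
10^(8.4/10) = 10^(0.8400) = 6.92.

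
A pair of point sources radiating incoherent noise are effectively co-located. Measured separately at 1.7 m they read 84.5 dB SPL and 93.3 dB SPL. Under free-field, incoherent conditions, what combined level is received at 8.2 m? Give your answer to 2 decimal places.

Combined at 1.7 m: 10·log₁₀(10^(84.5/10)+10^(93.3/10)) = 93.838 dB SPL.
Then apply −20·log₁₀(8.2/1.7) = -13.667 dB → 80.17 dB SPL.

80.17 dB SPL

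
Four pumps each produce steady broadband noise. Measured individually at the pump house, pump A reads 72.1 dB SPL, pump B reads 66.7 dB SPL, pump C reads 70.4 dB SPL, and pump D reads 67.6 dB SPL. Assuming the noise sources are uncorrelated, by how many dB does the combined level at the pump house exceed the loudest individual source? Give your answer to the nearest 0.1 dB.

3.7 dB

Add the sources as powers (linear), then convert back to dB:
L_total = 10·log₁₀(10^(72.1/10) + 10^(66.7/10) + 10^(70.4/10) + 10^(67.6/10)) = 75.75 dB SPL.
Excess over the loudest (72.1 dB): 75.75 − 72.1 = 3.7 dB.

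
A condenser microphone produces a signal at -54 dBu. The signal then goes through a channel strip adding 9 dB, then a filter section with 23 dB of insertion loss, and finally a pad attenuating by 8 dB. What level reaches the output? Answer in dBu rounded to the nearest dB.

-76 dBu

Gain stages sum in dB:
-54 + 9 − 23 − 8 = -76 dBu.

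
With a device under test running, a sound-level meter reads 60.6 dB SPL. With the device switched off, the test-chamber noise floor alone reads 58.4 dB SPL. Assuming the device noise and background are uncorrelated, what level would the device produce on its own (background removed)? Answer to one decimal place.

Background correction is a power subtraction:
L_src = 10·log₁₀(10^(60.6/10) − 10^(58.4/10)) = 10·log₁₀(456300) = 56.6 dB SPL.

56.6 dB SPL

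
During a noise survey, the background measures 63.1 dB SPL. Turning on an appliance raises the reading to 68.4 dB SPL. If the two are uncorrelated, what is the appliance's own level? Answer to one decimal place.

66.9 dB SPL

Remove the background by subtracting linear intensities:
L_src = 10·log₁₀(10^(68.4/10) − 10^(63.1/10)) = 10·log₁₀(4877000) = 66.9 dB SPL.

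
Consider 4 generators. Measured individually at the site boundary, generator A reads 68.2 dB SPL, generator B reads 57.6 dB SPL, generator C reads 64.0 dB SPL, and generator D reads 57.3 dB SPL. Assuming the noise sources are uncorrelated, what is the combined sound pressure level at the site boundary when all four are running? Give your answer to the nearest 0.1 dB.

Incoherent sources sum as intensities:
L_total = 10·log₁₀(10^(68.2/10) + 10^(57.6/10) + 10^(64.0/10) + 10^(57.3/10)) = 10·log₁₀(10230000) = 70.1 dB SPL.

70.1 dB SPL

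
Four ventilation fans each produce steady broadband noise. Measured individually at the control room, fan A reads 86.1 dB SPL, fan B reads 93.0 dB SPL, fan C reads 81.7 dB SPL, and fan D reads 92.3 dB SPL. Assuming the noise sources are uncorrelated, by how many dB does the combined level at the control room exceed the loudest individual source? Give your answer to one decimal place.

3.3 dB

Uncorrelated sources add in intensity (power), not in dB.
L_total = 10·log₁₀(10^(86.1/10) + 10^(93.0/10) + 10^(81.7/10) + 10^(92.3/10)) = 96.28 dB SPL.
Excess over the loudest (93.0 dB): 96.28 − 93.0 = 3.3 dB.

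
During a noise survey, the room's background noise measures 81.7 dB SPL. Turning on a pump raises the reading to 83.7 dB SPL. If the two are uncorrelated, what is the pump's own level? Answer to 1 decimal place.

Remove the background by subtracting linear intensities:
L_src = 10·log₁₀(10^(83.7/10) − 10^(81.7/10)) = 10·log₁₀(86510000) = 79.4 dB SPL.

79.4 dB SPL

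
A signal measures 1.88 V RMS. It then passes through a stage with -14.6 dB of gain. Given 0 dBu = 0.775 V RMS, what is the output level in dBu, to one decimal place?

-6.9 dBu

Input level: 20·log₁₀(1.88/0.775) = 7.70 dBu.
Output: 7.70 − 14.6 = -6.9 dBu.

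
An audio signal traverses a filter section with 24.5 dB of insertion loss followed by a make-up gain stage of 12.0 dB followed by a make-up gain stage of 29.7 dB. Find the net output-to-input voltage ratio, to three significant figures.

7.24

Net gain = (−24.5) + 12.0 + 29.7 = 17.2 dB.
Voltage ratio = 10^(17.2/20) = 7.24.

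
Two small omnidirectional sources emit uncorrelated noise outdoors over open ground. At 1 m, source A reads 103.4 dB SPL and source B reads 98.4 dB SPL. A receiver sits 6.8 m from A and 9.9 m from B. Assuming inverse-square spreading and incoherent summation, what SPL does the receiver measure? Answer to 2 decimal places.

87.35 dB SPL

At the listener: L_A = 103.4 − 20·log₁₀(6.8) = 86.750 dB; L_B = 98.4 − 20·log₁₀(9.9) = 78.487 dB.
Combined: 10·log₁₀(10^(86.750/10)+10^(78.487/10)) = 87.35 dB SPL.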